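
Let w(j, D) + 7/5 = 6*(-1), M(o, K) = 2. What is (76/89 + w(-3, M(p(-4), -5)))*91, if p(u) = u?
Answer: -265083/445 ≈ -595.69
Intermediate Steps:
w(j, D) = -37/5 (w(j, D) = -7/5 + 6*(-1) = -7/5 - 6 = -37/5)
(76/89 + w(-3, M(p(-4), -5)))*91 = (76/89 - 37/5)*91 = -2913/445*91 = -265083/445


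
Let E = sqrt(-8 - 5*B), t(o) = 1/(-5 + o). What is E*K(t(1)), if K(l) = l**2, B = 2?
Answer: 3*I*sqrt(2)/16 ≈ 0.26516*I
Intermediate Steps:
E = 3*I*sqrt(2) (E = sqrt(-8 - 5*2) = sqrt(-8 - 10) = sqrt(-18) = 3*I*sqrt(2) ≈ 4.2426*I)
E*K(t(1)) = (3*I*sqrt(2))*(1/(-5 + 1))**2 = (3*I*sqrt(2))*(1/(-4))**2 = (3*I*sqrt(2))*(-1/4)**2 = (3*I*sqrt(2))*(1/16) = 3*I*sqrt(2)/16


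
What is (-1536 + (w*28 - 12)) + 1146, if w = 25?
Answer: 298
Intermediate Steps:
(-1536 + (w*28 - 12)) + 1146 = (-1536 + (25*28 - 12)) + 1146 = (-1536 + (700 - 12)) + 1146 = (-1536 + 688) + 1146 = -848 + 1146 = 298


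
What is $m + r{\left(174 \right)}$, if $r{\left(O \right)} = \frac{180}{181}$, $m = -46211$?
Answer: $- \frac{8364011}{181} \approx -46210.0$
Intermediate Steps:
$r{\left(O \right)} = \frac{180}{181}$ ($r{\left(O \right)} = 180 \cdot \frac{1}{181} = \frac{180}{181}$)
$m + r{\left(174 \right)} = -46211 + \frac{180}{181} = - \frac{8364011}{181}$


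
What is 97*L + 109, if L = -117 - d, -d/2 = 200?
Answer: 27560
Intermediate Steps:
d = -400 (d = -2*200 = -400)
L = 283 (L = -117 - 1*(-400) = -117 + 400 = 283)
97*L + 109 = 97*283 + 109 = 27451 + 109 = 27560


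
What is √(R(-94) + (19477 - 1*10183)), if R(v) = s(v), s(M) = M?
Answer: 20*√23 ≈ 95.917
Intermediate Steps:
R(v) = v
√(R(-94) + (19477 - 1*10183)) = √(-94 + (19477 - 1*10183)) = √(-94 + (19477 - 10183)) = √(-94 + 9294) = √9200 = 20*√23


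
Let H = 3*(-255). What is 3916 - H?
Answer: 4681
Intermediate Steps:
H = -765
3916 - H = 3916 - 1*(-765) = 3916 + 765 = 4681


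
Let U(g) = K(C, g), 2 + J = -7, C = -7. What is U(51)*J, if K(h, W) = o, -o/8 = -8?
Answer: -576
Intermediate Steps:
o = 64 (o = -8*(-8) = 64)
J = -9 (J = -2 - 7 = -9)
K(h, W) = 64
U(g) = 64
U(51)*J = 64*(-9) = -576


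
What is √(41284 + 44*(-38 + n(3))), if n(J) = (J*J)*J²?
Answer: 2*√10794 ≈ 207.79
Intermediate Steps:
n(J) = J⁴ (n(J) = J²*J² = J⁴)
√(41284 + 44*(-38 + n(3))) = √(41284 + 44*(-38 + 3⁴)) = √(41284 + 44*(-38 + 81)) = √(41284 + 44*43) = √(41284 + 1892) = √43176 = 2*√10794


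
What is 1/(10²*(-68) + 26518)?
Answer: 1/19718 ≈ 5.0715e-5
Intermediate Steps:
1/(10²*(-68) + 26518) = 1/(100*(-68) + 26518) = 1/(-6800 + 26518) = 1/19718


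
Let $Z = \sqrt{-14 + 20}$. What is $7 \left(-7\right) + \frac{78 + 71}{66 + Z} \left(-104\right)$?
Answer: $- \frac{205981}{725} + \frac{7748 \sqrt{6}}{2175} \approx -275.39$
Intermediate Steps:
$Z = \sqrt{6} \approx 2.4495$
$7 \left(-7\right) + \frac{78 + 71}{66 + Z} \left(-104\right) = 7 \left(-7\right) + \frac{78 + 71}{66 + \sqrt{6}} \left(-104\right) = -49 + \frac{149}{66 + \sqrt{6}} \left(-104\right) = -49 - \frac{15496}{66 + \sqrt{6}}$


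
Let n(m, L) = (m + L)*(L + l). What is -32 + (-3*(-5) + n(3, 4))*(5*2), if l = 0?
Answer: 398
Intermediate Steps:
n(m, L) = L*(L + m) (n(m, L) = (m + L)*(L + 0) = (L + m)*L = L*(L + m))
-32 + (-3*(-5) + n(3, 4))*(5*2) = -32 + (-3*(-5) + 4*(4 + 3))*(5*2) = -32 + (15 + 4*7)*10 = -32 + (15 + 28)*10 = -32 + 43*10 = -32 + 430 = 398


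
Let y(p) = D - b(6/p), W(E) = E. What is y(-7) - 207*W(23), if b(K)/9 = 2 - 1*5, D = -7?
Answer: -4741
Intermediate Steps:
b(K) = -27 (b(K) = 9*(2 - 1*5) = 9*(2 - 5) = 9*(-3) = -27)
y(p) = 20 (y(p) = -7 - 1*(-27) = -7 + 27 = 20)
y(-7) - 207*W(23) = 20 - 207*23 = 20 - 4761 = -4741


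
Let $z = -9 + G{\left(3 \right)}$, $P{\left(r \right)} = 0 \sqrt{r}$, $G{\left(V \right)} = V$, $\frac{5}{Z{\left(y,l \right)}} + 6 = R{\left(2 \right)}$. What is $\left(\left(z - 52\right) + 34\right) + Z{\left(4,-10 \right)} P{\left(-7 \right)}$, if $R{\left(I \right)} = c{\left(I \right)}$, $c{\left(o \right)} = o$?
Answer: $-24$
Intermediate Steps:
$R{\left(I \right)} = I$
$Z{\left(y,l \right)} = - \frac{5}{4}$ ($Z{\left(y,l \right)} = \frac{5}{-6 + 2} = \frac{5}{-4} = 5 \left(- \frac{1}{4}\right) = - \frac{5}{4}$)
$P{\left(r \right)} = 0$
$z = -6$ ($z = -9 + 3 = -6$)
$\left(\left(z - 52\right) + 34\right) + Z{\left(4,-10 \right)} P{\left(-7 \right)} = \left(\left(-6 - 52\right) + 34\right) - 0 = \left(\left(-6 - 52\right) + 34\right) + 0 = \left(-58 + 34\right) + 0 = -24 + 0 = -24$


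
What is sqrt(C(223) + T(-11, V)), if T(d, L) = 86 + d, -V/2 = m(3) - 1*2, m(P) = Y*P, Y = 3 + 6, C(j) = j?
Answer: sqrt(298) ≈ 17.263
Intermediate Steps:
Y = 9
m(P) = 9*P
V = -50 (V = -2*(9*3 - 1*2) = -2*(27 - 2) = -2*25 = -50)
sqrt(C(223) + T(-11, V)) = sqrt(223 + (86 - 11)) = sqrt(223 + 75) = sqrt(298)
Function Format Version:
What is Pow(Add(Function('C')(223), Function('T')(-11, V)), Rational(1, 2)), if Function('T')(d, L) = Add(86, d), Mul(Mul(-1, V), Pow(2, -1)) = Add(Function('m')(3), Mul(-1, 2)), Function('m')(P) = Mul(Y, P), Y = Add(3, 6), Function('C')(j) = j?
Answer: Pow(298, Rational(1, 2)) ≈ 17.263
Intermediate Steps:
Y = 9
Function('m')(P) = Mul(9, P)
V = -50 (V = Mul(-2, Add(Mul(9, 3), Mul(-1, 2))) = Mul(-2, Add(27, -2)) = Mul(-2, 25) = -50)
Pow(Add(Function('C')(223), Function('T')(-11, V)), Rational(1, 2)) = Pow(Add(223, Add(86, -11)), Rational(1, 2)) = Pow(Add(223, 75), Rational(1, 2)) = Pow(298, Rational(1, 2))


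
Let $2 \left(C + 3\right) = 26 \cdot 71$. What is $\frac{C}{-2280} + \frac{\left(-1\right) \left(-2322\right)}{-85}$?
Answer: $- \frac{134309}{4845} \approx -27.721$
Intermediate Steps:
$C = 920$ ($C = -3 + \frac{26 \cdot 71}{2} = -3 + \frac{1}{2} \cdot 1846 = -3 + 923 = 920$)
$\frac{C}{-2280} + \frac{\left(-1\right) \left(-2322\right)}{-85} = \frac{920}{-2280} + \frac{\left(-1\right) \left(-2322\right)}{-85} = 920 \left(- \frac{1}{2280}\right) + 2322 \left(- \frac{1}{85}\right) = - \frac{23}{57} - \frac{2322}{85} = - \frac{134309}{4845}$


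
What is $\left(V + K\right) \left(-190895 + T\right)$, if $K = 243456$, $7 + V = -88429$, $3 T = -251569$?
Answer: $- \frac{127775855080}{3} \approx -4.2592 \cdot 10^{10}$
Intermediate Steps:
$T = - \frac{251569}{3}$ ($T = \frac{1}{3} \left(-251569\right) = - \frac{251569}{3} \approx -83856.0$)
$V = -88436$ ($V = -7 - 88429 = -88436$)
$\left(V + K\right) \left(-190895 + T\right) = \left(-88436 + 243456\right) \left(-190895 - \frac{251569}{3}\right) = 155020 \left(- \frac{824254}{3}\right) = - \frac{127775855080}{3}$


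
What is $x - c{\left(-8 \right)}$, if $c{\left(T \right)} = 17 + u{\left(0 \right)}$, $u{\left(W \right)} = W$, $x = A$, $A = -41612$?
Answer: $-41629$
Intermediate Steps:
$x = -41612$
$c{\left(T \right)} = 17$ ($c{\left(T \right)} = 17 + 0 = 17$)
$x - c{\left(-8 \right)} = -41612 - 17 = -41629$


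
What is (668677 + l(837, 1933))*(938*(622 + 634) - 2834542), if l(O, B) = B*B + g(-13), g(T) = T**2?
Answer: -7297058568690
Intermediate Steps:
l(O, B) = 169 + B**2 (l(O, B) = B*B + (-13)**2 = B**2 + 169 = 169 + B**2)
(668677 + l(837, 1933))*(938*(622 + 634) - 2834542) = (668677 + (169 + 1933**2))*(938*(622 + 634) - 2834542) = (668677 + (169 + 3736489))*(938*1256 - 2834542) = (668677 + 3736658)*(1178128 - 2834542) = 4405335*(-1656414) = -7297058568690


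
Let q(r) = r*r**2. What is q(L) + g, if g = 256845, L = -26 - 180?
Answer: -8484971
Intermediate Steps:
L = -206
q(r) = r**3
q(L) + g = (-206)**3 + 256845 = -8741816 + 256845 = -8484971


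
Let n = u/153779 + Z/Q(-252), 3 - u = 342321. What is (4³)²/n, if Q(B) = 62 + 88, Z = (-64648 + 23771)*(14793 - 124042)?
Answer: 94481817600/686741804620867 ≈ 0.00013758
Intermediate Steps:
u = -342318 (u = 3 - 1*342321 = 3 - 342321 = -342318)
Z = 4465771373 (Z = -40877*(-109249) = 4465771373)
Q(B) = 150
n = 686741804620867/23066850 (n = -342318/153779 + 4465771373/150 = 686741804620867/23066850 ≈ 2.9772e+7)
(4³)²/n = (4³)²/(686741804620867/23066850) = 64²*(23066850/686741804620867) = 4096*(23066850/686741804620867) = 94481817600/686741804620867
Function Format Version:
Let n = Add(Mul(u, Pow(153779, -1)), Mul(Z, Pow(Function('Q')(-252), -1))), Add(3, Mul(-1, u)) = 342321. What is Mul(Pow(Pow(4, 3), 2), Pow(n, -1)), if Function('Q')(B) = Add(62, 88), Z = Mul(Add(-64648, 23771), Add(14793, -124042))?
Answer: Rational(94481817600, 686741804620867) ≈ 0.00013758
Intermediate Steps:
u = -342318 (u = Add(3, Mul(-1, 342321)) = Add(3, -342321) = -342318)
Z = 4465771373 (Z = Mul(-40877, -109249) = 4465771373)
Function('Q')(B) = 150
n = Rational(686741804620867, 23066850) (n = Add(Mul(-342318, Pow(153779, -1)), Mul(4465771373, Pow(150, -1))) = Add(Mul(-342318, Rational(1, 153779)), Mul(4465771373, Rational(1, 150))) = Add(Rational(-342318, 153779), Rational(4465771373, 150)) = Rational(686741804620867, 23066850) ≈ 2.9772e+7)
Mul(Pow(Pow(4, 3), 2), Pow(n, -1)) = Mul(Pow(Pow(4, 3), 2), Pow(Rational(686741804620867, 23066850), -1)) = Mul(Pow(64, 2), Rational(23066850, 686741804620867)) = Mul(4096, Rational(23066850, 686741804620867)) = Rational(94481817600, 686741804620867)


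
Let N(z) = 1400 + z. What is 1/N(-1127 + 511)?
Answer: 1/784 ≈ 0.0012755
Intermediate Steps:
1/N(-1127 + 511) = 1/(1400 + (-1127 + 511)) = 1/(1400 - 616) = 1/784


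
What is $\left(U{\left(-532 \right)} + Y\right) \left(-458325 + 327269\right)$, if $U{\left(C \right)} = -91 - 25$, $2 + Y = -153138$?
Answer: $20085118336$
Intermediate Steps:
$Y = -153140$ ($Y = -2 - 153138 = -153140$)
$U{\left(C \right)} = -116$ ($U{\left(C \right)} = -91 - 25 = -116$)
$\left(U{\left(-532 \right)} + Y\right) \left(-458325 + 327269\right) = \left(-116 - 153140\right) \left(-458325 + 327269\right) = \left(-153256\right) \left(-131056\right) = 20085118336$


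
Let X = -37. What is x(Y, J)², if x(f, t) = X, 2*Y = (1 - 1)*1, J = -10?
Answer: 1369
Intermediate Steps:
Y = 0 (Y = ((1 - 1)*1)/2 = (0*1)/2 = (½)*0 = 0)
x(f, t) = -37
x(Y, J)² = (-37)² = 1369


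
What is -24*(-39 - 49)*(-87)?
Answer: -183744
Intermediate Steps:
-24*(-39 - 49)*(-87) = -(-2112)*(-87) = -24*7656 = -183744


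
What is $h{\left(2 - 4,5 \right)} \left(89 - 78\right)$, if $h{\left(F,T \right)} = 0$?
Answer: $0$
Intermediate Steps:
$h{\left(2 - 4,5 \right)} \left(89 - 78\right) = 0 \left(89 - 78\right) = 0 \cdot 11 = 0$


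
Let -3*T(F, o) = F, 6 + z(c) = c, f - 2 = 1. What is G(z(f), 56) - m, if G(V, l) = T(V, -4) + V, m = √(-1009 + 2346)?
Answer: -2 - √1337 ≈ -38.565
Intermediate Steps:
f = 3 (f = 2 + 1 = 3)
z(c) = -6 + c
T(F, o) = -F/3
m = √1337 ≈ 36.565
G(V, l) = 2*V/3 (G(V, l) = -V/3 + V = 2*V/3)
G(z(f), 56) - m = 2*(-6 + 3)/3 - √1337 = (⅔)*(-3) - √1337 = -2 - √1337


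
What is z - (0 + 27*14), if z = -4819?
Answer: -5197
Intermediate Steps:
z - (0 + 27*14) = -4819 - (0 + 27*14) = -4819 - (0 + 378) = -4819 - 1*378 = -4819 - 378 = -5197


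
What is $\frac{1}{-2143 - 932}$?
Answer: $- \frac{1}{3075} \approx -0.0003252$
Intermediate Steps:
$\frac{1}{-2143 - 932} = \frac{1}{-3075} = - \frac{1}{3075}$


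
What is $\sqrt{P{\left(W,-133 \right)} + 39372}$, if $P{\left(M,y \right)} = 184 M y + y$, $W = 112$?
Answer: $5 i \sqrt{108065} \approx 1643.7 i$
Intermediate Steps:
$P{\left(M,y \right)} = y + 184 M y$ ($P{\left(M,y \right)} = 184 M y + y = y + 184 M y$)
$\sqrt{P{\left(W,-133 \right)} + 39372} = \sqrt{- 133 \left(1 + 184 \cdot 112\right) + 39372} = \sqrt{- 133 \left(1 + 20608\right) + 39372} = \sqrt{\left(-133\right) 20609 + 39372} = \sqrt{-2740997 + 39372} = \sqrt{-2701625} = 5 i \sqrt{108065}$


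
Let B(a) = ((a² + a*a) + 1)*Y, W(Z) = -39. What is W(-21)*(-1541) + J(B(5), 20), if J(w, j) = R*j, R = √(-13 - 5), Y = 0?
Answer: 60099 + 60*I*√2 ≈ 60099.0 + 84.853*I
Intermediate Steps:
R = 3*I*√2 (R = √(-18) = 3*I*√2 ≈ 4.2426*I)
B(a) = 0 (B(a) = ((a² + a*a) + 1)*0 = ((a² + a²) + 1)*0 = (2*a² + 1)*0 = (1 + 2*a²)*0 = 0)
J(w, j) = 3*I*j*√2 (J(w, j) = (3*I*√2)*j = 3*I*j*√2)
W(-21)*(-1541) + J(B(5), 20) = -39*(-1541) + 3*I*20*√2 = 60099 + 60*I*√2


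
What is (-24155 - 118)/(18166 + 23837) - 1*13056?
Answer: -60935049/4667 ≈ -13057.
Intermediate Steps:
(-24155 - 118)/(18166 + 23837) - 1*13056 = -24273/42003 - 13056 = -24273*1/42003 - 13056 = -2697/4667 - 13056 = -60935049/4667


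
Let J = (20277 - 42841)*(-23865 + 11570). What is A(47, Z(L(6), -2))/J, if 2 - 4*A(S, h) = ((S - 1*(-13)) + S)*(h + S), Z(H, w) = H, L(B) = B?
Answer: -5669/1109697520 ≈ -5.1086e-6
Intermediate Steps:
A(S, h) = 1/2 - (13 + 2*S)*(S + h)/4 (A(S, h) = 1/2 - ((S - 1*(-13)) + S)*(h + S)/4 = 1/2 - ((S + 13) + S)*(S + h)/4 = 1/2 - ((13 + S) + S)*(S + h)/4 = 1/2 - (13 + 2*S)*(S + h)/4)
J = 277424380 (J = -22564*(-12295) = 277424380)
A(47, Z(L(6), -2))/J = (1/2 - 13/4*47 - 13/4*6 - 1/2*47**2 - 1/2*47*6)/277424380 = (1/2 - 611/4 - 39/2 - 1/2*2209 - 141)*(1/277424380) = (1/2 - 611/4 - 39/2 - 2209/2 - 141)*(1/277424380) = -5669/4*1/277424380 = -5669/1109697520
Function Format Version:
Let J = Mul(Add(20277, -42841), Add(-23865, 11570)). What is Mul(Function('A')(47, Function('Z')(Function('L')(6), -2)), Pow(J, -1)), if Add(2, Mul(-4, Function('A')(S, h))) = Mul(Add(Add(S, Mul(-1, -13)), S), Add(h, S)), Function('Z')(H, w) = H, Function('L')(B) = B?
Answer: Rational(-5669, 1109697520) ≈ -5.1086e-6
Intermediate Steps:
Function('A')(S, h) = Add(Rational(1, 2), Mul(Rational(-1, 4), Add(13, Mul(2, S)), Add(S, h))) (Function('A')(S, h) = Add(Rational(1, 2), Mul(Rational(-1, 4), Mul(Add(Add(S, Mul(-1, -13)), S), Add(h, S)))) = Add(Rational(1, 2), Mul(Rational(-1, 4), Mul(Add(Add(S, 13), S), Add(S, h)))) = Add(Rational(1, 2), Mul(Rational(-1, 4), Mul(Add(Add(13, S), S), Add(S, h)))) = Add(Rational(1, 2), Mul(Rational(-1, 4), Mul(Add(13, Mul(2, S)), Add(S, h)))) = Add(Rational(1, 2), Mul(Rational(-1, 4), Add(13, Mul(2, S)), Add(S, h))))
J = 277424380 (J = Mul(-22564, -12295) = 277424380)
Mul(Function('A')(47, Function('Z')(Function('L')(6), -2)), Pow(J, -1)) = Mul(Add(Rational(1, 2), Mul(Rational(-13, 4), 47), Mul(Rational(-13, 4), 6), Mul(Rational(-1, 2), Pow(47, 2)), Mul(Rational(-1, 2), 47, 6)), Pow(277424380, -1)) = Mul(Add(Rational(1, 2), Rational(-611, 4), Rational(-39, 2), Mul(Rational(-1, 2), 2209), -141), Rational(1, 277424380)) = Mul(Add(Rational(1, 2), Rational(-611, 4), Rational(-39, 2), Rational(-2209, 2), -141), Rational(1, 277424380)) = Mul(Rational(-5669, 4), Rational(1, 277424380)) = Rational(-5669, 1109697520)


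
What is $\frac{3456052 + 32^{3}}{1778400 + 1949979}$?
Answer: $\frac{1162940}{1242793} \approx 0.93575$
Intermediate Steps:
$\frac{3456052 + 32^{3}}{1778400 + 1949979} = \frac{3456052 + 32768}{3728379} = 3488820 \cdot \frac{1}{3728379} = \frac{1162940}{1242793}$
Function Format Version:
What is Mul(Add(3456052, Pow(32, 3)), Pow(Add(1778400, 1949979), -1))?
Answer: Rational(1162940, 1242793) ≈ 0.93575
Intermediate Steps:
Mul(Add(3456052, Pow(32, 3)), Pow(Add(1778400, 1949979), -1)) = Mul(Add(3456052, 32768), Pow(3728379, -1)) = Mul(3488820, Rational(1, 3728379)) = Rational(1162940, 1242793)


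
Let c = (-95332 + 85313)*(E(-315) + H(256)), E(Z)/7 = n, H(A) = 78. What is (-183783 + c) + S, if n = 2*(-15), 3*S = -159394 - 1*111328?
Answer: 3145453/3 ≈ 1.0485e+6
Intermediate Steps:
S = -270722/3 (S = (-159394 - 1*111328)/3 = (-159394 - 111328)/3 = (⅓)*(-270722) = -270722/3 ≈ -90241.)
n = -30
E(Z) = -210 (E(Z) = 7*(-30) = -210)
c = 1322508 (c = (-95332 + 85313)*(-210 + 78) = -10019*(-132) = 1322508)
(-183783 + c) + S = (-183783 + 1322508) - 270722/3 = 1138725 - 270722/3 = 3145453/3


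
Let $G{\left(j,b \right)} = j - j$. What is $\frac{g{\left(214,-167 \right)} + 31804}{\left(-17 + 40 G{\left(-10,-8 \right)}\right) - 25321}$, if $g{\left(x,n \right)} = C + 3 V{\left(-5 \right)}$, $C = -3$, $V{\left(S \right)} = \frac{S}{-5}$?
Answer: $- \frac{15902}{12669} \approx -1.2552$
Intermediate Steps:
$V{\left(S \right)} = - \frac{S}{5}$ ($V{\left(S \right)} = S \left(- \frac{1}{5}\right) = - \frac{S}{5}$)
$G{\left(j,b \right)} = 0$
$g{\left(x,n \right)} = 0$ ($g{\left(x,n \right)} = -3 + 3 \left(\left(- \frac{1}{5}\right) \left(-5\right)\right) = -3 + 3 \cdot 1 = -3 + 3 = 0$)
$\frac{g{\left(214,-167 \right)} + 31804}{\left(-17 + 40 G{\left(-10,-8 \right)}\right) - 25321} = \frac{0 + 31804}{\left(-17 + 40 \cdot 0\right) - 25321} = \frac{31804}{\left(-17 + 0\right) - 25321} = \frac{31804}{-17 - 25321} = \frac{31804}{-25338} = 31804 \left(- \frac{1}{25338}\right) = - \frac{15902}{12669}$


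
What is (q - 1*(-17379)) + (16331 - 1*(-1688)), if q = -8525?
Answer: 26873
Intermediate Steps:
(q - 1*(-17379)) + (16331 - 1*(-1688)) = (-8525 - 1*(-17379)) + (16331 - 1*(-1688)) = (-8525 + 17379) + (16331 + 1688) = 8854 + 18019 = 26873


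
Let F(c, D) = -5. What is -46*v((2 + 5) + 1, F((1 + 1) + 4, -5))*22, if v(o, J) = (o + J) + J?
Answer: 2024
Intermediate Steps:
v(o, J) = o + 2*J (v(o, J) = (J + o) + J = o + 2*J)
-46*v((2 + 5) + 1, F((1 + 1) + 4, -5))*22 = -46*(((2 + 5) + 1) + 2*(-5))*22 = -46*((7 + 1) - 10)*22 = -46*(8 - 10)*22 = -46*(-2)*22 = 92*22 = 2024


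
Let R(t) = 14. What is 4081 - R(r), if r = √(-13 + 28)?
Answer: 4067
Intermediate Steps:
r = √15 ≈ 3.8730
4081 - R(r) = 4081 - 1*14 = 4081 - 14 = 4067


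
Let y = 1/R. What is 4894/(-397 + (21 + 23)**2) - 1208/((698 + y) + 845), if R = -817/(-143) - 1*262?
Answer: 26077187791/10878664662 ≈ 2.3971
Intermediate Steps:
R = -36649/143 (R = -817*(-1/143) - 262 = 817/143 - 262 = -36649/143 ≈ -256.29)
y = -143/36649 (y = 1/(-36649/143) = -143/36649 ≈ -0.0039019)
4894/(-397 + (21 + 23)**2) - 1208/((698 + y) + 845) = 4894/(-397 + (21 + 23)**2) - 1208/((698 - 143/36649) + 845) = 4894/(-397 + 44**2) - 1208/(25580859/36649 + 845) = 4894/(-397 + 1936) - 1208/56549264/36649 = 4894/1539 - 1208*36649/56549264 = 4894*(1/1539) - 5533999/7068658 = 4894/1539 - 5533999/7068658 = 26077187791/10878664662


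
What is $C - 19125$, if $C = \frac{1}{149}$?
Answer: $- \frac{2849624}{149} \approx -19125.0$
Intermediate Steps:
$C = \frac{1}{149} \approx 0.0067114$
$C - 19125 = \frac{1}{149} - 19125 = - \frac{2849624}{149}$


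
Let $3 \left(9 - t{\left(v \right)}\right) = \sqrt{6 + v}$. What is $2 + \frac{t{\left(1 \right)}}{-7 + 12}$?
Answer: $\frac{19}{5} - \frac{\sqrt{7}}{15} \approx 3.6236$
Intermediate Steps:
$t{\left(v \right)} = 9 - \frac{\sqrt{6 + v}}{3}$
$2 + \frac{t{\left(1 \right)}}{-7 + 12} = 2 + \frac{9 - \frac{\sqrt{6 + 1}}{3}}{-7 + 12} = 2 + \frac{9 - \frac{\sqrt{7}}{3}}{5} = 2 + \left(\frac{9}{5} - \frac{\sqrt{7}}{15}\right) = \frac{19}{5} - \frac{\sqrt{7}}{15}$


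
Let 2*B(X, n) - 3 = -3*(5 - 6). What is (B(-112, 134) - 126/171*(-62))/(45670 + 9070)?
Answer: 185/208012 ≈ 0.00088937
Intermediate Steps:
B(X, n) = 3 (B(X, n) = 3/2 + (-3*(5 - 6))/2 = 3/2 + (-3*(-1))/2 = 3/2 + (1/2)*3 = 3/2 + 3/2 = 3)
(B(-112, 134) - 126/171*(-62))/(45670 + 9070) = (3 - 126/171*(-62))/(45670 + 9070) = (3 - 126*1/171*(-62))/54740 = (3 - 14/19*(-62))*(1/54740) = (3 + 868/19)*(1/54740) = (925/19)*(1/54740) = 185/208012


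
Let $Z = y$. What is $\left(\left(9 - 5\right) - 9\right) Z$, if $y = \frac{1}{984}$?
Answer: $- \frac{5}{984} \approx -0.0050813$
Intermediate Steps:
$y = \frac{1}{984} \approx 0.0010163$
$Z = \frac{1}{984} \approx 0.0010163$
$\left(\left(9 - 5\right) - 9\right) Z = \left(\left(9 - 5\right) - 9\right) \frac{1}{984} = \left(4 - 9\right) \frac{1}{984} = \left(-5\right) \frac{1}{984} = - \frac{5}{984}$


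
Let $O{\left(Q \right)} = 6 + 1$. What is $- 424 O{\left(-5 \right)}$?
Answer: $-2968$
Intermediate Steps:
$O{\left(Q \right)} = 7$
$- 424 O{\left(-5 \right)} = \left(-424\right) 7 = -2968$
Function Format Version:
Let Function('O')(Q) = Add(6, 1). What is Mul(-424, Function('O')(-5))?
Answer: -2968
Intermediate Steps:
Function('O')(Q) = 7
Mul(-424, Function('O')(-5)) = Mul(-424, 7) = -2968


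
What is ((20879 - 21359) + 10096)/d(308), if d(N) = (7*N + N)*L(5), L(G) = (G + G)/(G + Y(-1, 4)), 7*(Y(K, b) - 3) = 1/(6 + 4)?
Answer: 30651/9800 ≈ 3.1277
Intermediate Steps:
Y(K, b) = 211/70 (Y(K, b) = 3 + 1/(7*(6 + 4)) = 3 + (⅐)/10 = 3 + (⅐)*(⅒) = 3 + 1/70 = 211/70)
L(G) = 2*G/(211/70 + G) (L(G) = (G + G)/(G + 211/70) = (2*G)/(211/70 + G) = 2*G/(211/70 + G))
d(N) = 5600*N/561 (d(N) = (7*N + N)*(140*5/(211 + 70*5)) = (8*N)*(140*5/(211 + 350)) = (8*N)*(140*5/561) = (8*N)*(140*5*(1/561)) = (8*N)*(700/561) = 5600*N/561)
((20879 - 21359) + 10096)/d(308) = ((20879 - 21359) + 10096)/(((5600/561)*308)) = (-480 + 10096)/(156800/51) = 9616*(51/156800) = 30651/9800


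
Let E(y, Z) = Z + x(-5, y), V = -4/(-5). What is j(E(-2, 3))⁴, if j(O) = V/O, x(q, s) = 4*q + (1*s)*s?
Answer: 256/17850625 ≈ 1.4341e-5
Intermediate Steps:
x(q, s) = s² + 4*q (x(q, s) = 4*q + s*s = 4*q + s² = s² + 4*q)
V = ⅘ (V = -4*(-⅕) = ⅘ ≈ 0.80000)
E(y, Z) = -20 + Z + y² (E(y, Z) = Z + (y² + 4*(-5)) = Z + (y² - 20) = Z + (-20 + y²) = -20 + Z + y²)
j(O) = 4/(5*O)
j(E(-2, 3))⁴ = (4/(5*(-20 + 3 + (-2)²)))⁴ = (4/(5*(-20 + 3 + 4)))⁴ = ((⅘)/(-13))⁴ = ((⅘)*(-1/13))⁴ = (-4/65)⁴ = 256/17850625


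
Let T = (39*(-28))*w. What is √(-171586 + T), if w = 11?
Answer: I*√183598 ≈ 428.48*I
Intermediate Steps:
T = -12012 (T = (39*(-28))*11 = -1092*11 = -12012)
√(-171586 + T) = √(-171586 - 12012) = √(-183598) = I*√183598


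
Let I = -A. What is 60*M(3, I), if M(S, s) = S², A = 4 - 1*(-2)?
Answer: 540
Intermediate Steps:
A = 6 (A = 4 + 2 = 6)
I = -6 (I = -1*6 = -6)
60*M(3, I) = 60*3² = 60*9 = 540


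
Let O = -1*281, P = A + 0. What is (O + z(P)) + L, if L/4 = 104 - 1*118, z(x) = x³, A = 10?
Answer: 663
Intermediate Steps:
P = 10 (P = 10 + 0 = 10)
O = -281
L = -56 (L = 4*(104 - 1*118) = 4*(104 - 118) = 4*(-14) = -56)
(O + z(P)) + L = (-281 + 10³) - 56 = (-281 + 1000) - 56 = 719 - 56 = 663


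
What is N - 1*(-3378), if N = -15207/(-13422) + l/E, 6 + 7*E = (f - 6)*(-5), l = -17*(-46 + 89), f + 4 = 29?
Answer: 1549835799/451874 ≈ 3429.8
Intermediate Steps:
f = 25 (f = -4 + 29 = 25)
l = -731 (l = -17*43 = -731)
E = -101/7 (E = -6/7 + ((25 - 6)*(-5))/7 = -6/7 + (19*(-5))/7 = -6/7 + (⅐)*(-95) = -6/7 - 95/7 = -101/7 ≈ -14.429)
N = 23405427/451874 (N = -15207/(-13422) - 731/(-101/7) = -15207*(-1/13422) - 731*(-7/101) = 5069/4474 + 5117/101 = 23405427/451874 ≈ 51.796)
N - 1*(-3378) = 23405427/451874 - 1*(-3378) = 23405427/451874 + 3378 = 1549835799/451874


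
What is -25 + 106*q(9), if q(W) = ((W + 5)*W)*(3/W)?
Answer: 4427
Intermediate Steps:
q(W) = 15 + 3*W (q(W) = ((5 + W)*W)*(3/W) = (W*(5 + W))*(3/W) = 15 + 3*W)
-25 + 106*q(9) = -25 + 106*(15 + 3*9) = -25 + 106*(15 + 27) = -25 + 106*42 = -25 + 4452 = 4427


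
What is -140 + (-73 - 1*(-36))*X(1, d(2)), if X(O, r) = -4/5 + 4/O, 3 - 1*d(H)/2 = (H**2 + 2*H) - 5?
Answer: -1292/5 ≈ -258.40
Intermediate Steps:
d(H) = 16 - 4*H - 2*H**2 (d(H) = 6 - 2*((H**2 + 2*H) - 5) = 6 - 2*(-5 + H**2 + 2*H) = 6 + (10 - 4*H - 2*H**2) = 16 - 4*H - 2*H**2)
X(O, r) = -4/5 + 4/O (X(O, r) = -4*1/5 + 4/O = -4/5 + 4/O)
-140 + (-73 - 1*(-36))*X(1, d(2)) = -140 + (-73 - 1*(-36))*(-4/5 + 4/1) = -140 + (-73 + 36)*(-4/5 + 4*1) = -140 - 37*(-4/5 + 4) = -140 - 37*16/5 = -140 - 592/5 = -1292/5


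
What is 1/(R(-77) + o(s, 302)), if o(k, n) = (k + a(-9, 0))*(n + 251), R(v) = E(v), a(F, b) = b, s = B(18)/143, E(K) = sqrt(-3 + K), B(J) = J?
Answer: 711711/50359018 - 20449*I*sqrt(5)/25179509 ≈ 0.014133 - 0.001816*I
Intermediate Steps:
s = 18/143 ≈ 0.12587
R(v) = sqrt(-3 + v)
o(k, n) = k*(251 + n) (o(k, n) = (k + 0)*(n + 251) = k*(251 + n))
1/(R(-77) + o(s, 302)) = 1/(sqrt(-3 - 77) + 18*(251 + 302)/143) = 1/(sqrt(-80) + (18/143)*553) = 1/(4*I*sqrt(5) + 9954/143) = 1/(9954/143 + 4*I*sqrt(5))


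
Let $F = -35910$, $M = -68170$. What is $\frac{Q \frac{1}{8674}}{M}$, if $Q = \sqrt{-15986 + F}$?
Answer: $- \frac{i \sqrt{12974}}{295653290} \approx - 3.8526 \cdot 10^{-7} i$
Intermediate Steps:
$Q = 2 i \sqrt{12974}$ ($Q = \sqrt{-15986 - 35910} = \sqrt{-51896} = 2 i \sqrt{12974} \approx 227.81 i$)
$\frac{Q \frac{1}{8674}}{M} = \frac{2 i \sqrt{12974} \cdot \frac{1}{8674}}{-68170} = 2 i \sqrt{12974} \cdot \frac{1}{8674} \left(- \frac{1}{68170}\right) = \frac{i \sqrt{12974}}{4337} \left(- \frac{1}{68170}\right) = - \frac{i \sqrt{12974}}{295653290}$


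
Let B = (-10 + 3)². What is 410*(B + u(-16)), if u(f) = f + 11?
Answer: 18040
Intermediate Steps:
u(f) = 11 + f
B = 49 (B = (-7)² = 49)
410*(B + u(-16)) = 410*(49 + (11 - 16)) = 410*(49 - 5) = 410*44 = 18040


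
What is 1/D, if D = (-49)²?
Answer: 1/2401 ≈ 0.00041649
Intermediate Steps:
D = 2401
1/D = 1/2401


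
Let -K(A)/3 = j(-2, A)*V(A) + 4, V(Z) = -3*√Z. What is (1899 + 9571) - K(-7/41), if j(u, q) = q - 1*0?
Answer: 11482 + 63*I*√287/1681 ≈ 11482.0 + 0.63491*I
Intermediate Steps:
j(u, q) = q (j(u, q) = q + 0 = q)
K(A) = -12 + 9*A^(3/2) (K(A) = -3*(A*(-3*√A) + 4) = -3*(-3*A^(3/2) + 4) = -3*(4 - 3*A^(3/2)) = -12 + 9*A^(3/2))
(1899 + 9571) - K(-7/41) = (1899 + 9571) - (-12 + 9*(-7/41)^(3/2)) = 11470 - (-12 + 9*(-7*1/41)^(3/2)) = 11470 - (-12 + 9*(-7/41)^(3/2)) = 11470 - (-12 + 9*(-7*I*√287/1681)) = 11470 - (-12 - 63*I*√287/1681) = 11470 + (12 + 63*I*√287/1681) = 11482 + 63*I*√287/1681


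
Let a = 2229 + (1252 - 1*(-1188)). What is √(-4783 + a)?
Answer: I*√114 ≈ 10.677*I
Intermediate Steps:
a = 4669 (a = 2229 + (1252 + 1188) = 2229 + 2440 = 4669)
√(-4783 + a) = √(-4783 + 4669) = √(-114) = I*√114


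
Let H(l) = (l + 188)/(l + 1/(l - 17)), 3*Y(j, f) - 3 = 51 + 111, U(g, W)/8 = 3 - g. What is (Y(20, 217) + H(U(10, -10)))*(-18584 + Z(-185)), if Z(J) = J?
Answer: -1346732057/1363 ≈ -9.8807e+5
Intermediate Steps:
U(g, W) = 24 - 8*g (U(g, W) = 8*(3 - g) = 24 - 8*g)
Y(j, f) = 55 (Y(j, f) = 1 + (51 + 111)/3 = 1 + (1/3)*162 = 1 + 54 = 55)
H(l) = (188 + l)/(l + 1/(-17 + l))
(Y(20, 217) + H(U(10, -10)))*(-18584 + Z(-185)) = (55 + (-3196 + (24 - 8*10)**2 + 171*(24 - 8*10))/(1 + (24 - 8*10)**2 - 17*(24 - 8*10)))*(-18584 - 185) = (55 + (-3196 + (24 - 80)**2 + 171*(24 - 80))/(1 + (24 - 80)**2 - 17*(24 - 80)))*(-18769) = (55 + (-3196 + (-56)**2 + 171*(-56))/(1 + (-56)**2 - 17*(-56)))*(-18769) = (55 + (-3196 + 3136 - 9576)/(1 + 3136 + 952))*(-18769) = (55 - 9636/4089)*(-18769) = (55 + (1/4089)*(-9636))*(-18769) = (55 - 3212/1363)*(-18769) = (71753/1363)*(-18769) = -1346732057/1363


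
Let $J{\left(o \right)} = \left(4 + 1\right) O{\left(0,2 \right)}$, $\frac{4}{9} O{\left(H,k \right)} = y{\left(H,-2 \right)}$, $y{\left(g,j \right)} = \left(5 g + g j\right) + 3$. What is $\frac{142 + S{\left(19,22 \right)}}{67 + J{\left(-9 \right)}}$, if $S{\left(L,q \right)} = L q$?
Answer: $\frac{2240}{403} \approx 5.5583$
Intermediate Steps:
$y{\left(g,j \right)} = 3 + 5 g + g j$
$O{\left(H,k \right)} = \frac{27}{4} + \frac{27 H}{4}$ ($O{\left(H,k \right)} = \frac{9 \left(3 + 5 H + H \left(-2\right)\right)}{4} = \frac{9 \left(3 + 5 H - 2 H\right)}{4} = \frac{9 \left(3 + 3 H\right)}{4} = \frac{27}{4} + \frac{27 H}{4}$)
$J{\left(o \right)} = \frac{135}{4}$ ($J{\left(o \right)} = \left(4 + 1\right) \left(\frac{27}{4} + \frac{27}{4} \cdot 0\right) = 5 \left(\frac{27}{4} + 0\right) = 5 \cdot \frac{27}{4} = \frac{135}{4}$)
$\frac{142 + S{\left(19,22 \right)}}{67 + J{\left(-9 \right)}} = \frac{142 + 19 \cdot 22}{67 + \frac{135}{4}} = \frac{142 + 418}{\frac{403}{4}} = 560 \cdot \frac{4}{403} = \frac{2240}{403}$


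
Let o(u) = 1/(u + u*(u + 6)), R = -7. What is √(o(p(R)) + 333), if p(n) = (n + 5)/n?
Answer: √3469530/102 ≈ 18.261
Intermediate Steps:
p(n) = (5 + n)/n
o(u) = 1/(u + u*(6 + u))
√(o(p(R)) + 333) = √(1/((((5 - 7)/(-7)))*(7 + (5 - 7)/(-7))) + 333) = √(1/(((-⅐*(-2)))*(7 - ⅐*(-2))) + 333) = √(1/((2/7)*(7 + 2/7)) + 333) = √(7/(2*(51/7)) + 333) = √((7/2)*(7/51) + 333) = √(49/102 + 333) = √(34015/102) = √3469530/102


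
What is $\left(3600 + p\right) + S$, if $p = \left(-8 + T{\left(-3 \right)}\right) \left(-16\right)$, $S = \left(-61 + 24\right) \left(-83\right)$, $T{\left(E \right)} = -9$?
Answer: $6943$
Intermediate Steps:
$S = 3071$ ($S = \left(-37\right) \left(-83\right) = 3071$)
$p = 272$ ($p = \left(-8 - 9\right) \left(-16\right) = \left(-17\right) \left(-16\right) = 272$)
$\left(3600 + p\right) + S = \left(3600 + 272\right) + 3071 = 3872 + 3071 = 6943$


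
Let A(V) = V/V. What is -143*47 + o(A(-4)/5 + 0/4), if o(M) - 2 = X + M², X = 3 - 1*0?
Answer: -167899/25 ≈ -6716.0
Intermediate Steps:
A(V) = 1
X = 3 (X = 3 + 0 = 3)
o(M) = 5 + M² (o(M) = 2 + (3 + M²) = 5 + M²)
-143*47 + o(A(-4)/5 + 0/4) = -143*47 + (5 + (1/5 + 0/4)²) = -6721 + (5 + (1*(⅕) + 0*(¼))²) = -6721 + (5 + (⅕ + 0)²) = -6721 + (5 + (⅕)²) = -6721 + (5 + 1/25) = -6721 + 126/25 = -167899/25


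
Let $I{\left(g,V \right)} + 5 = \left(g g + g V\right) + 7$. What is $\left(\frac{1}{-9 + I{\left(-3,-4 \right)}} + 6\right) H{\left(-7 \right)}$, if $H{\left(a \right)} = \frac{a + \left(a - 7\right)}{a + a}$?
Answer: $\frac{255}{28} \approx 9.1071$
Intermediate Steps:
$I{\left(g,V \right)} = 2 + g^{2} + V g$ ($I{\left(g,V \right)} = -5 + \left(\left(g g + g V\right) + 7\right) = -5 + \left(\left(g^{2} + V g\right) + 7\right) = -5 + \left(7 + g^{2} + V g\right) = 2 + g^{2} + V g$)
$H{\left(a \right)} = \frac{-7 + 2 a}{2 a}$ ($H{\left(a \right)} = \frac{a + \left(-7 + a\right)}{2 a} = \left(-7 + 2 a\right) \frac{1}{2 a} = \frac{-7 + 2 a}{2 a}$)
$\left(\frac{1}{-9 + I{\left(-3,-4 \right)}} + 6\right) H{\left(-7 \right)} = \left(\frac{1}{-9 + \left(2 + \left(-3\right)^{2} - -12\right)} + 6\right) \frac{- \frac{7}{2} - 7}{-7} = \left(\frac{1}{-9 + \left(2 + 9 + 12\right)} + 6\right) \left(\left(- \frac{1}{7}\right) \left(- \frac{21}{2}\right)\right) = \left(\frac{1}{-9 + 23} + 6\right) \frac{3}{2} = \left(\frac{1}{14} + 6\right) \frac{3}{2} = \frac{85}{14} \cdot \frac{3}{2} = \frac{255}{28}$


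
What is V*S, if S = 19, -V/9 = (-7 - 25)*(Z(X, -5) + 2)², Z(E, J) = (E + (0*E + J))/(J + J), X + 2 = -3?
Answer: 49248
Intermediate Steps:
X = -5 (X = -2 - 3 = -5)
Z(E, J) = (E + J)/(2*J) (Z(E, J) = (E + (0 + J))/((2*J)) = (E + J)*(1/(2*J)) = (E + J)/(2*J))
V = 2592 (V = -9*(-7 - 25)*((½)*(-5 - 5)/(-5) + 2)² = -(-288)*((½)*(-⅕)*(-10) + 2)² = -(-288)*(1 + 2)² = -(-288)*3² = -(-288)*9 = -9*(-288) = 2592)
V*S = 2592*19 = 49248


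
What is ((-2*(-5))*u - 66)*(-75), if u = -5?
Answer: 8700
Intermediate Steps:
((-2*(-5))*u - 66)*(-75) = (-2*(-5)*(-5) - 66)*(-75) = (10*(-5) - 66)*(-75) = (-50 - 66)*(-75) = -116*(-75) = 8700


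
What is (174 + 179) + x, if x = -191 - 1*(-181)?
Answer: 343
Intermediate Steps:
x = -10 (x = -191 + 181 = -10)
(174 + 179) + x = (174 + 179) - 10 = 353 - 10 = 343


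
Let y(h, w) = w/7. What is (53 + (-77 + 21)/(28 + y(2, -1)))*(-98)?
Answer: -974414/195 ≈ -4997.0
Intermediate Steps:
y(h, w) = w/7 (y(h, w) = w*(⅐) = w/7)
(53 + (-77 + 21)/(28 + y(2, -1)))*(-98) = (53 + (-77 + 21)/(28 + (⅐)*(-1)))*(-98) = (53 - 56/(28 - ⅐))*(-98) = (53 - 56/195/7)*(-98) = (53 - 56*7/195)*(-98) = (53 - 392/195)*(-98) = (9943/195)*(-98) = -974414/195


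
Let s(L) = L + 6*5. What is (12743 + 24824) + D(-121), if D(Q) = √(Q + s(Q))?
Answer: 37567 + 2*I*√53 ≈ 37567.0 + 14.56*I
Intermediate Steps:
s(L) = 30 + L (s(L) = L + 30 = 30 + L)
D(Q) = √(30 + 2*Q) (D(Q) = √(Q + (30 + Q)) = √(30 + 2*Q))
(12743 + 24824) + D(-121) = (12743 + 24824) + √(30 + 2*(-121)) = 37567 + √(30 - 242) = 37567 + √(-212) = 37567 + 2*I*√53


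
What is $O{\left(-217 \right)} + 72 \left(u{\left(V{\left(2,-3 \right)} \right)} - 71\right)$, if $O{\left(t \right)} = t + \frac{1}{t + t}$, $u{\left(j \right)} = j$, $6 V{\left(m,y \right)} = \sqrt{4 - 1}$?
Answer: $- \frac{2312787}{434} + 12 \sqrt{3} \approx -5308.2$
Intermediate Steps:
$V{\left(m,y \right)} = \frac{\sqrt{3}}{6}$ ($V{\left(m,y \right)} = \frac{\sqrt{4 - 1}}{6} = \frac{\sqrt{3}}{6}$)
$O{\left(t \right)} = t + \frac{1}{2 t}$
$O{\left(-217 \right)} + 72 \left(u{\left(V{\left(2,-3 \right)} \right)} - 71\right) = \left(-217 + \frac{1}{2 \left(-217\right)}\right) + 72 \left(\frac{\sqrt{3}}{6} - 71\right) = \left(-217 + \frac{1}{2} \left(- \frac{1}{217}\right)\right) + 72 \left(-71 + \frac{\sqrt{3}}{6}\right) = \left(-217 - \frac{1}{434}\right) - \left(5112 - 12 \sqrt{3}\right) = - \frac{94179}{434} - \left(5112 - 12 \sqrt{3}\right) = - \frac{2312787}{434} + 12 \sqrt{3}$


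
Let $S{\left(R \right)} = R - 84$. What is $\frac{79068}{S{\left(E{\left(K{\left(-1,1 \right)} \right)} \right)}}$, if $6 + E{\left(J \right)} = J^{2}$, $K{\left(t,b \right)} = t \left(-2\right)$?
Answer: $- \frac{39534}{43} \approx -919.4$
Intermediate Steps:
$K{\left(t,b \right)} = - 2 t$
$E{\left(J \right)} = -6 + J^{2}$
$S{\left(R \right)} = -84 + R$ ($S{\left(R \right)} = R - 84 = -84 + R$)
$\frac{79068}{S{\left(E{\left(K{\left(-1,1 \right)} \right)} \right)}} = \frac{79068}{-84 - \left(6 - \left(\left(-2\right) \left(-1\right)\right)^{2}\right)} = \frac{79068}{-84 - \left(6 - 2^{2}\right)} = \frac{79068}{-84 + \left(-6 + 4\right)} = \frac{79068}{-84 - 2} = \frac{79068}{-86} = 79068 \left(- \frac{1}{86}\right) = - \frac{39534}{43}$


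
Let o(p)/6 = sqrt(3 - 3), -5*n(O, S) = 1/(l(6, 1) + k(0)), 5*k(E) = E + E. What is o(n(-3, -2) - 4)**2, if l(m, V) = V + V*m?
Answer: 0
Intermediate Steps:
k(E) = 2*E/5 (k(E) = (E + E)/5 = (2*E)/5 = 2*E/5)
n(O, S) = -1/35 (n(O, S) = -1/(5*(1*(1 + 6) + (2/5)*0)) = -1/(5*(1*7 + 0)) = -1/(5*(7 + 0)) = -1/5/7 = -1/5*1/7 = -1/35)
o(p) = 0 (o(p) = 6*sqrt(3 - 3) = 6*sqrt(0) = 6*0 = 0)
o(n(-3, -2) - 4)**2 = 0**2 = 0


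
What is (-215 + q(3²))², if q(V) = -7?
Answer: 49284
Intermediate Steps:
(-215 + q(3²))² = (-215 - 7)² = (-222)² = 49284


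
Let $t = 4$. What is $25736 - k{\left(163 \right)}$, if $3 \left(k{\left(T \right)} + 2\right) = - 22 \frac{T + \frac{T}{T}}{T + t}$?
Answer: $\frac{12898346}{501} \approx 25745.0$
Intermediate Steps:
$k{\left(T \right)} = -2 - \frac{22 \left(1 + T\right)}{3 \left(4 + T\right)}$ ($k{\left(T \right)} = -2 + \frac{\left(-22\right) \frac{T + \frac{T}{T}}{T + 4}}{3} = -2 + \frac{\left(-22\right) \frac{T + 1}{4 + T}}{3} = -2 + \frac{\left(-22\right) \frac{1 + T}{4 + T}}{3} = -2 + \frac{\left(-22\right) \frac{1}{4 + T} \left(1 + T\right)}{3} = -2 - \frac{22 \left(1 + T\right)}{3 \left(4 + T\right)}$)
$25736 - k{\left(163 \right)} = 25736 - \frac{2 \left(-23 - 2282\right)}{3 \left(4 + 163\right)} = 25736 - \frac{2 \left(-23 - 2282\right)}{3 \cdot 167} = 25736 - \frac{2}{3} \cdot \frac{1}{167} \left(-2305\right) = 25736 - - \frac{4610}{501} = 25736 + \frac{4610}{501} = \frac{12898346}{501}$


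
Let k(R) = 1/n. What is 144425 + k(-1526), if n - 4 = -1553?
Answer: 223714324/1549 ≈ 1.4443e+5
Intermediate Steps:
n = -1549 (n = 4 - 1553 = -1549)
k(R) = -1/1549 (k(R) = 1/(-1549) = -1/1549)
144425 + k(-1526) = 144425 - 1/1549 = 223714324/1549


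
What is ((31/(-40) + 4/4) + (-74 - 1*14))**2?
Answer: 12327121/1600 ≈ 7704.5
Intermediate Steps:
((31/(-40) + 4/4) + (-74 - 1*14))**2 = ((31*(-1/40) + 4*(1/4)) + (-74 - 14))**2 = ((-31/40 + 1) - 88)**2 = (9/40 - 88)**2 = (-3511/40)**2 = 12327121/1600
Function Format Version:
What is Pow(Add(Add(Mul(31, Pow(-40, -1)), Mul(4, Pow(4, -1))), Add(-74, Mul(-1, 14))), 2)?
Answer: Rational(12327121, 1600) ≈ 7704.5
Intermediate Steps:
Pow(Add(Add(Mul(31, Pow(-40, -1)), Mul(4, Pow(4, -1))), Add(-74, Mul(-1, 14))), 2) = Pow(Add(Add(Mul(31, Rational(-1, 40)), Mul(4, Rational(1, 4))), Add(-74, -14)), 2) = Pow(Add(Add(Rational(-31, 40), 1), -88), 2) = Pow(Add(Rational(9, 40), -88), 2) = Pow(Rational(-3511, 40), 2) = Rational(12327121, 1600)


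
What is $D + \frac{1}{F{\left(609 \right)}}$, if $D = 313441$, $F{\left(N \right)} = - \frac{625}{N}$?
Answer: $\frac{195900016}{625} \approx 3.1344 \cdot 10^{5}$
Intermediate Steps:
$D + \frac{1}{F{\left(609 \right)}} = 313441 + \frac{1}{\left(-625\right) \frac{1}{609}} = 313441 + \frac{1}{- \frac{625}{609}} = 313441 - \frac{609}{625} = \frac{195900016}{625}$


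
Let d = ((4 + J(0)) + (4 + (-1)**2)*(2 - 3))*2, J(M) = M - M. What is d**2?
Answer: 4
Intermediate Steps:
J(M) = 0
d = -2 (d = ((4 + 0) + (4 + (-1)**2)*(2 - 3))*2 = (4 + (4 + 1)*(-1))*2 = (4 + 5*(-1))*2 = (4 - 5)*2 = -1*2 = -2)
d**2 = (-2)**2 = 4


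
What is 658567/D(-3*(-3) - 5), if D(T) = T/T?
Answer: 658567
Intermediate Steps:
D(T) = 1
658567/D(-3*(-3) - 5) = 658567/1 = 658567*1 = 658567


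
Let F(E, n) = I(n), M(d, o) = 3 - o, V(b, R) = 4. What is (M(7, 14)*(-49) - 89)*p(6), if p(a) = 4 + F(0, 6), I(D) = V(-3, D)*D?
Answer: 12600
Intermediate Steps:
I(D) = 4*D
F(E, n) = 4*n
p(a) = 28 (p(a) = 4 + 4*6 = 4 + 24 = 28)
(M(7, 14)*(-49) - 89)*p(6) = ((3 - 1*14)*(-49) - 89)*28 = ((3 - 14)*(-49) - 89)*28 = (-11*(-49) - 89)*28 = (539 - 89)*28 = 450*28 = 12600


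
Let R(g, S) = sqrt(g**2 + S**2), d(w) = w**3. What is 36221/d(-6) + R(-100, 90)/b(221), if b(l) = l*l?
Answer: -36221/216 + 10*sqrt(181)/48841 ≈ -167.69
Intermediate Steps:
b(l) = l**2
R(g, S) = sqrt(S**2 + g**2)
36221/d(-6) + R(-100, 90)/b(221) = 36221/((-6)**3) + sqrt(90**2 + (-100)**2)/(221**2) = 36221/(-216) + sqrt(8100 + 10000)/48841 = 36221*(-1/216) + sqrt(18100)*(1/48841) = -36221/216 + (10*sqrt(181))*(1/48841) = -36221/216 + 10*sqrt(181)/48841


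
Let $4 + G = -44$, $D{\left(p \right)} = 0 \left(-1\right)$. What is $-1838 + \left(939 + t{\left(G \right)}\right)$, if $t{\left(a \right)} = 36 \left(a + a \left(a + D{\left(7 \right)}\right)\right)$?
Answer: $80317$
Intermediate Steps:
$D{\left(p \right)} = 0$
$G = -48$ ($G = -4 - 44 = -48$)
$t{\left(a \right)} = 36 a + 36 a^{2}$ ($t{\left(a \right)} = 36 \left(a + a \left(a + 0\right)\right) = 36 \left(a + a a\right) = 36 \left(a + a^{2}\right) = 36 a + 36 a^{2}$)
$-1838 + \left(939 + t{\left(G \right)}\right) = -1838 + \left(939 + 36 \left(-48\right) \left(1 - 48\right)\right) = -1838 + \left(939 + 36 \left(-48\right) \left(-47\right)\right) = -1838 + \left(939 + 81216\right) = -1838 + 82155 = 80317$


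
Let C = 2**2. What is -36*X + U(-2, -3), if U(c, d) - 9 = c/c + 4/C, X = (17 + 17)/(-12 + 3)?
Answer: 147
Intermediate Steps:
C = 4
X = -34/9 (X = 34/(-9) = 34*(-1/9) = -34/9 ≈ -3.7778)
U(c, d) = 11 (U(c, d) = 9 + (c/c + 4/4) = 9 + (1 + 4*(1/4)) = 9 + (1 + 1) = 9 + 2 = 11)
-36*X + U(-2, -3) = -36*(-34/9) + 11 = 136 + 11 = 147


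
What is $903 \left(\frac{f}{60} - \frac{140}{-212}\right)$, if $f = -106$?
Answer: $- \frac{529459}{530} \approx -998.98$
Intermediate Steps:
$903 \left(\frac{f}{60} - \frac{140}{-212}\right) = 903 \left(- \frac{106}{60} - \frac{140}{-212}\right) = 903 \left(\left(-106\right) \frac{1}{60} - - \frac{35}{53}\right) = 903 \left(- \frac{53}{30} + \frac{35}{53}\right) = 903 \left(- \frac{1759}{1590}\right) = - \frac{529459}{530}$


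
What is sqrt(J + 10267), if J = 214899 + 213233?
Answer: 3*sqrt(48711) ≈ 662.12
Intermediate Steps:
J = 428132
sqrt(J + 10267) = sqrt(428132 + 10267) = sqrt(438399) = 3*sqrt(48711)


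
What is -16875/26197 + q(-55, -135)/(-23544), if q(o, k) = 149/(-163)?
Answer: -64756811647/100535493384 ≈ -0.64412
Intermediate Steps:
q(o, k) = -149/163 (q(o, k) = 149*(-1/163) = -149/163)
-16875/26197 + q(-55, -135)/(-23544) = -16875/26197 - 149/163/(-23544) = -16875*1/26197 - 149/163*(-1/23544) = -16875/26197 + 149/3837672 = -64756811647/100535493384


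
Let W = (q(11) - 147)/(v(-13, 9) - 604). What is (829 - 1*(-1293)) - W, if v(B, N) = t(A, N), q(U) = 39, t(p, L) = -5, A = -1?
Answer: 430730/203 ≈ 2121.8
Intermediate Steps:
v(B, N) = -5
W = 36/203 (W = (39 - 147)/(-5 - 604) = -108/(-609) = -108*(-1/609) = 36/203 ≈ 0.17734)
(829 - 1*(-1293)) - W = (829 - 1*(-1293)) - 1*36/203 = (829 + 1293) - 36/203 = 2122 - 36/203 = 430730/203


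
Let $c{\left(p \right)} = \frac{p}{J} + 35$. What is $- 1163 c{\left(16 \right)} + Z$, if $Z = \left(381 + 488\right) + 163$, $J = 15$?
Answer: $- \frac{613703}{15} \approx -40914.0$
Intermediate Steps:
$Z = 1032$ ($Z = 869 + 163 = 1032$)
$c{\left(p \right)} = 35 + \frac{p}{15}$ ($c{\left(p \right)} = \frac{p}{15} + 35 = 35 + \frac{p}{15}$)
$- 1163 c{\left(16 \right)} + Z = - 1163 \left(35 + \frac{1}{15} \cdot 16\right) + 1032 = - 1163 \left(35 + \frac{16}{15}\right) + 1032 = \left(-1163\right) \frac{541}{15} + 1032 = - \frac{629183}{15} + 1032 = - \frac{613703}{15}$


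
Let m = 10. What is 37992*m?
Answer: 379920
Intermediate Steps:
37992*m = 37992*10 = 379920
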